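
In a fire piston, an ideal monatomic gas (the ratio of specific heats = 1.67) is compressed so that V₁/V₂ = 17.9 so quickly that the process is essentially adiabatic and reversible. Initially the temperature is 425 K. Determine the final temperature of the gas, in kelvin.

For a reversible adiabat TV^(γ−1) is constant, so T₂ = T₁ (V₁/V₂)^(γ−1).
T₂ = 425 × 17.9^(0.67) = 2936 K.

T₂ ≈ 2940 K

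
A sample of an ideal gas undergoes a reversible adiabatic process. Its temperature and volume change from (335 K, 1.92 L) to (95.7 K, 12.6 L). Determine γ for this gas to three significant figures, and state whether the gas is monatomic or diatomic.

γ ≈ 1.67; monatomic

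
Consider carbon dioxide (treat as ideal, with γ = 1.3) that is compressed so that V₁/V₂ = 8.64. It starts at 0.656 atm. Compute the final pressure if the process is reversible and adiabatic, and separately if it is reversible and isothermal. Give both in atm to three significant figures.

Isothermal: P₂ = P₁(V₁/V₂) = 0.656×8.64 = 5.668 atm.
Adiabatic: P₂ = P₁(V₁/V₂)^γ = 0.656×8.64^(1.3) = 10.82 atm.

adiabatic: 10.8 atm; isothermal: 5.67 atm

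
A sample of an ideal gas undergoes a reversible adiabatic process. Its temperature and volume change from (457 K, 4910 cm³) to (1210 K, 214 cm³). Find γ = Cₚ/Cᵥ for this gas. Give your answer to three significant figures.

γ ≈ 1.31

TV^(γ−1) = const ⇒ γ − 1 = ln(T₂/T₁) / ln(V₁/V₂).
γ = 1 + ln(1210/457) / ln(4910/214) = 1.311.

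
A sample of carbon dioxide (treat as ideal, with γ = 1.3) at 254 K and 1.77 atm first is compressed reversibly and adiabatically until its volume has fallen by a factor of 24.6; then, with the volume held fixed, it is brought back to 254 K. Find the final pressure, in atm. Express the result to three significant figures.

P₃ ≈ 43.5 atm

Adiabatic step (PV^γ = const): P₂ = 1.77×24.6^(1.3) = 113.8 atm; T₂ = 254×24.6^(0.3) = 663.9 K.
Isochoric: P₃ = P₂(T₃/T₂) = 113.8 × (254/663.9) = 43.54 atm.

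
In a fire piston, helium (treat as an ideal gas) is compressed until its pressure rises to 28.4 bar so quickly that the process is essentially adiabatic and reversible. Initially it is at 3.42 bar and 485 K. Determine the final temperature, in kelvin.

T₂ ≈ 1130 K

Along an adiabat T P^((1−γ)/γ) is constant, so T₂ = T₁ (P₂/P₁)^((γ−1)/γ).
For a monatomic ideal gas γ = 5/3, so (γ−1)/γ = 2/5.
T₂ = 485 × (28.4/3.42)^(2/5) = 1131 K.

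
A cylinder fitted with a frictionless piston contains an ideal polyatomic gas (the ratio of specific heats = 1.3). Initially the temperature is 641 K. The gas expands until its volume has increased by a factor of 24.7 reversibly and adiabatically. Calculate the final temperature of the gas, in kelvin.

Adiabatic: T₁V₁^(γ−1) = T₂V₂^(γ−1) ⇒ T₂ = T₁ (V₁/V₂)^(γ−1).
T₂ = 641 × (1/24.7)^(0.3) = 244.9 K.

T₂ ≈ 245 K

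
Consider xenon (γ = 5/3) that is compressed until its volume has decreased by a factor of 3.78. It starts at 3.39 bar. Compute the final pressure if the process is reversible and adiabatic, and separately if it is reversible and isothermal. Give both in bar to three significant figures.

Isothermal: P₂ = P₁(V₁/V₂) = 3.39×3.78 = 12.81 bar.
Adiabatic: P₂ = P₁(V₁/V₂)^γ = 3.39×3.78^(5/3) = 31.09 bar.

adiabatic: 31.1 bar; isothermal: 12.8 bar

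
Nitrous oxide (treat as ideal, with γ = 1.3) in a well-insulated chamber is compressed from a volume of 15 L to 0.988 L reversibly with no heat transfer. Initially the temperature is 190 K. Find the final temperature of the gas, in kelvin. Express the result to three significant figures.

For a reversible adiabat TV^(γ−1) is constant, so T₂ = T₁ (V₁/V₂)^(γ−1).
T₂ = 190 × (15/0.988)^(0.3) = 429.7 K.

T₂ ≈ 430 K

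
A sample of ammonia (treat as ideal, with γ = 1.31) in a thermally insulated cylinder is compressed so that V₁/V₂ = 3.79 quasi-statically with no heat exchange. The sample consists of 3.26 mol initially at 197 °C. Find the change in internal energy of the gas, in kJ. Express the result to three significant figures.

For a reversible adiabat TV^(γ−1) is constant, so T₂ = T₁ (V₁/V₂)^(γ−1).
T₁ = 197 °C = 470.1 K.
T₂ = 470.1 × 3.79^(0.31) = 710.6 K.
Q = 0, so ΔU = W_on_gas = nCᵥΔT with Cᵥ = R/(γ−1) = 26.82 J/(mol·K).
ΔU = 3.26 × 26.82 × (710.6 − 470.1) = 21020 J.

ΔU ≈ 21.0 kJ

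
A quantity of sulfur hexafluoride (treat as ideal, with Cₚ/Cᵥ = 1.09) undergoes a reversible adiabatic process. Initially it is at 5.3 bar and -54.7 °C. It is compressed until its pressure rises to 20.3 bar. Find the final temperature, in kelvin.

Along an adiabat T P^((1−γ)/γ) is constant, so T₂ = T₁ (P₂/P₁)^((γ−1)/γ).
T₁ = -54.7 °C = 218.4 K.
T₂ = 218.4 × (20.3/5.3)^(0.0826) = 244.1 K.

T₂ ≈ 244 K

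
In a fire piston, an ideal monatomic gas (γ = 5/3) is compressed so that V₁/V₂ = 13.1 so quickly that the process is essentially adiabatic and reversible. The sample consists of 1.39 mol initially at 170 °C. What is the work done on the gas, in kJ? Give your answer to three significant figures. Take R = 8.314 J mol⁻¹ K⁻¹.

Adiabatic: T₁V₁^(γ−1) = T₂V₂^(γ−1) ⇒ T₂ = T₁ (V₁/V₂)^(γ−1).
T₁ = 170 °C = 443.1 K.
T₂ = 443.1 × 13.1^(2/3) = 2463 K.
Q = 0, so ΔU = W_on_gas = nCᵥΔT with Cᵥ = R/(γ−1) = 12.47 J/(mol·K).
ΔU = 1.39 × 12.47 × (2463 − 443.1) = 35010 J.

W ≈ 35.0 kJ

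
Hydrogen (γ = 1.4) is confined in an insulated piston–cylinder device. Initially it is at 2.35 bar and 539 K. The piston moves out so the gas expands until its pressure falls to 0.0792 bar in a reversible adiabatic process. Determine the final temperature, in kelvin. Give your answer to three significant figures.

Along an adiabat T P^((1−γ)/γ) is constant, so T₂ = T₁ (P₂/P₁)^((γ−1)/γ).
T₂ = 539 × (0.0792/2.35)^(0.286) = 204.6 K.

T₂ ≈ 205 K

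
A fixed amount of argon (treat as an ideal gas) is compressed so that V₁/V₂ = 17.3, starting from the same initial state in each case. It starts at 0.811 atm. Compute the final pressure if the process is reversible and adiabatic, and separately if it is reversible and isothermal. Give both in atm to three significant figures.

adiabatic: 93.8 atm; isothermal: 14.0 atm

For a monatomic ideal gas γ = 5/3.
Isothermal: P₂ = P₁(V₁/V₂) = 0.811×17.3 = 14.03 atm.
Adiabatic: P₂ = P₁(V₁/V₂)^γ = 0.811×17.3^(5/3) = 93.85 atm.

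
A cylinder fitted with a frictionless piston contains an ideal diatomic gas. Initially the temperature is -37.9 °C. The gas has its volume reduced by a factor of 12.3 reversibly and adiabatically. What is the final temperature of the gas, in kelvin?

T₂ ≈ 642 K

For a reversible adiabat TV^(γ−1) is constant, so T₂ = T₁ (V₁/V₂)^(γ−1).
For a diatomic ideal gas γ = 7/5, so γ−1 = 2/5.
T₁ = -37.9 °C = 235.2 K.
T₂ = 235.2 × 12.3^(2/5) = 641.9 K.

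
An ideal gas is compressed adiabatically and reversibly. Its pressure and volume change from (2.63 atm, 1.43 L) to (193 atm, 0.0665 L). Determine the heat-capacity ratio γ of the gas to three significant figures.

PV^γ = const ⇒ γ = ln(P₂/P₁) / ln(V₁/V₂).
γ = ln(193/2.63) / ln(1.43/0.0665) = 1.4.

γ ≈ 1.40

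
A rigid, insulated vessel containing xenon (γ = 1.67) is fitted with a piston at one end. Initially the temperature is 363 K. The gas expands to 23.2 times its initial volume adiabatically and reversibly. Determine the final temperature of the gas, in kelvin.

T₂ ≈ 44.2 K

For a reversible adiabat TV^(γ−1) is constant, so T₂ = T₁ (V₁/V₂)^(γ−1).
T₂ = 363 × (1/23.2)^(0.67) = 44.16 K.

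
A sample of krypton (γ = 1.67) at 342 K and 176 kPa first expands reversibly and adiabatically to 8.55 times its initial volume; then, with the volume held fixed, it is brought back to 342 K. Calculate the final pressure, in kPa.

P₃ ≈ 20.6 kPa

Adiabatic step (PV^γ = const): P₂ = 176×(1/8.55)^(1.67) = 4.888 kPa; T₂ = 342×(1/8.55)^(0.67) = 81.21 K.
Isochoric: P₃ = P₂(T₃/T₂) = 4.888 × (342/81.21) = 20.58 kPa.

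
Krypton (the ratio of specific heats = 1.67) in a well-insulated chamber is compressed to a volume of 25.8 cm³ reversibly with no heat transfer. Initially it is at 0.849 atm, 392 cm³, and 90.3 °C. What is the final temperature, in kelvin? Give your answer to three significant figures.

T₂ ≈ 2250 K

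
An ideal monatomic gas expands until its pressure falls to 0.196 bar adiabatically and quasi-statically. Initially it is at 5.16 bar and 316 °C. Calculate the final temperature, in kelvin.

Along an adiabat T P^((1−γ)/γ) is constant, so T₂ = T₁ (P₂/P₁)^((γ−1)/γ).
For a monatomic ideal gas γ = 5/3, so (γ−1)/γ = 2/5.
T₁ = 316 °C = 589.1 K.
T₂ = 589.1 × (0.196/5.16)^(2/5) = 159.2 K.

T₂ ≈ 159 K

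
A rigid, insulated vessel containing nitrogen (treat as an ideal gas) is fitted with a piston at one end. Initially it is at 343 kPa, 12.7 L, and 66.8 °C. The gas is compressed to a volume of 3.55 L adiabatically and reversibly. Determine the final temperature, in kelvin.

T₂ ≈ 566 K

For a reversible adiabat TV^(γ−1) is constant, so T₂ = T₁ (V₁/V₂)^(γ−1).
γ = 7/5 for a diatomic ideal gas.
T₁ = 66.8 °C = 339.9 K.
T₂ = 339.9 × (12.7/3.55)^(2/5) = 566 K.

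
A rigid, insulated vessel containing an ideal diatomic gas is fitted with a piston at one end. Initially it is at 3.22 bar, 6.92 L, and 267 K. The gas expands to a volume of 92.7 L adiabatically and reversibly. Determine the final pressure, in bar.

Since PV^γ is constant along a reversible adiabat, P₂ = P₁ (V₁/V₂)^γ.
γ = 7/5 for a diatomic ideal gas.
P₂ = 3.22 × (6.92/92.7)^(7/5) = 0.08513 bar.

P₂ ≈ 0.0851 bar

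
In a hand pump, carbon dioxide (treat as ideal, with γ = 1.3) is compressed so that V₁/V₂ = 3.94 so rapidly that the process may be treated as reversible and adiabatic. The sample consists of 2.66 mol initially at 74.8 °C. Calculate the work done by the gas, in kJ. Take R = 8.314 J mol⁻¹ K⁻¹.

For a reversible adiabat TV^(γ−1) is constant, so T₂ = T₁ (V₁/V₂)^(γ−1).
T₁ = 74.8 °C = 347.9 K.
T₂ = 347.9 × 3.94^(0.3) = 525 K.
Q = 0, so ΔU = W_on_gas = nCᵥΔT with Cᵥ = R/(γ−1) = 27.71 J/(mol·K).
ΔU = 2.66 × 27.71 × (525 − 347.9) = 13050 J.
Work done by the gas = −ΔU = -13050 J.

W ≈ -13.1 kJ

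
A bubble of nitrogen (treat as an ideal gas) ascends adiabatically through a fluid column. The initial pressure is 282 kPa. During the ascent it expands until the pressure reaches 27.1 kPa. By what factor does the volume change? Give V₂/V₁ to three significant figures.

From PV^γ = const, V₂/V₁ = (P₁/P₂)^(1/γ).
For a diatomic ideal gas γ = 7/5.
V₂/V₁ = (282/27.1)^(5/7) = 5.329.

V₂/V₁ ≈ 5.33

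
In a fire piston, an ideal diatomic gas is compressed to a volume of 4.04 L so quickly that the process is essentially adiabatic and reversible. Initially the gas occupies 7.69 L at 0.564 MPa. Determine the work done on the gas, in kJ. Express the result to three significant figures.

γ = 7/5 for a diatomic ideal gas.
P₂ = P₁(V₁/V₂)^γ = 0.564×(7.69/4.04)^(7/5) = 1.389 MPa.
For a reversible adiabat, W_by_gas = (P₁V₁ − P₂V₂)/(γ−1).
W_by = (564000×0.00769 − 1.389×10^6×0.00404) / (2/5) = -3184 J.
W_on_gas = −W_by = 3184 J.

W ≈ 3.18 kJ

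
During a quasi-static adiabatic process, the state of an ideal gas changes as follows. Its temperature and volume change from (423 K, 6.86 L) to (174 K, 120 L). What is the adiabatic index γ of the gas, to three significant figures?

TV^(γ−1) = const ⇒ γ − 1 = ln(T₂/T₁) / ln(V₁/V₂).
γ = 1 + ln(174/423) / ln(6.86/120) = 1.31.

γ ≈ 1.31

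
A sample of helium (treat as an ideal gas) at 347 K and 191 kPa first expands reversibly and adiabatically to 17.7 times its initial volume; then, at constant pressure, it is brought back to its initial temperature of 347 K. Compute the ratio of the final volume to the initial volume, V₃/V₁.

For a monatomic ideal gas γ = 5/3.
Adiabatic step: V₂/V₁ = 17.7; T₂ = T₁·(1/17.7)^(2/3) = 51.09 K.
Isobaric step: V₃/V₂ = T₃/T₂ = 347/51.09.
V₃/V₁ = (V₂/V₁)(V₃/V₂) = 17.7 × (347/51.09) = 120.2.

V₃/V₁ ≈ 120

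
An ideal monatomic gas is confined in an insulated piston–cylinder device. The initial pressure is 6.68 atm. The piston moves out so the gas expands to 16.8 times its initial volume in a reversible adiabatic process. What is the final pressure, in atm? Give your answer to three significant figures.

P₂ ≈ 0.0606 atm

Adiabatic: P₁V₁^γ = P₂V₂^γ ⇒ P₂ = P₁ (V₁/V₂)^γ.
For a monatomic ideal gas γ = 5/3.
P₂ = 6.68 × (1/16.8)^(5/3) = 0.06062 atm.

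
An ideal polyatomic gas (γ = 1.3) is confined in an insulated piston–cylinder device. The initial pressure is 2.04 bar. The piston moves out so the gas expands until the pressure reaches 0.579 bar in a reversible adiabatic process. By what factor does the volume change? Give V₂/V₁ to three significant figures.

V₂/V₁ ≈ 2.63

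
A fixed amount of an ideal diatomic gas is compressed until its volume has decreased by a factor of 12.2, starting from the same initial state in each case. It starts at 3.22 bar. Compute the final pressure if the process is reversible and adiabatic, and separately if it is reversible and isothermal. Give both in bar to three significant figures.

For a diatomic ideal gas γ = 7/5.
Isothermal: P₂ = P₁(V₁/V₂) = 3.22×12.2 = 39.28 bar.
Adiabatic: P₂ = P₁(V₁/V₂)^γ = 3.22×12.2^(7/5) = 106.8 bar.

adiabatic: 107 bar; isothermal: 39.3 bar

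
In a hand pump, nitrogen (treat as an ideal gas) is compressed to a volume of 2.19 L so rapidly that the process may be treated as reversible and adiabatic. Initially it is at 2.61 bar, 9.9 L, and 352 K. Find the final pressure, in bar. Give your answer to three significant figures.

P₂ ≈ 21.6 bar

Adiabatic: P₁V₁^γ = P₂V₂^γ ⇒ P₂ = P₁ (V₁/V₂)^γ.
γ = 7/5 for a diatomic ideal gas.
P₂ = 2.61 × (9.9/2.19)^(7/5) = 21.57 bar.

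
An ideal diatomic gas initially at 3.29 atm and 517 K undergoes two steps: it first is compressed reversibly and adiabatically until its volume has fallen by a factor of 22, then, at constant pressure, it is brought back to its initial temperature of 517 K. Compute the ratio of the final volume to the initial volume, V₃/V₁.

For a diatomic ideal gas γ = 7/5.
Adiabatic step: V₂/V₁ = 0.04545; T₂ = T₁·22^(2/5) = 1780 K.
Isobaric step: V₃/V₂ = T₃/T₂ = 517/1780.
V₃/V₁ = (V₂/V₁)(V₃/V₂) = 0.04545 × (517/1780) = 0.0132.

V₃/V₁ ≈ 0.0132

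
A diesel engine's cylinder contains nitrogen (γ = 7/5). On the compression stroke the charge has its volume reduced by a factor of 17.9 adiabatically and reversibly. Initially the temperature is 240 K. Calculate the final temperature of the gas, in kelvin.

For a reversible adiabat TV^(γ−1) is constant, so T₂ = T₁ (V₁/V₂)^(γ−1).
T₂ = 240 × 17.9^(2/5) = 760.9 K.

T₂ ≈ 761 K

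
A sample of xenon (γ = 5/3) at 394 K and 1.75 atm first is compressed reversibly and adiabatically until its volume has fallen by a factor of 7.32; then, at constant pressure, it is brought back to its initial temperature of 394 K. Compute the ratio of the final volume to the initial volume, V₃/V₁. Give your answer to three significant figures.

V₃/V₁ ≈ 0.0362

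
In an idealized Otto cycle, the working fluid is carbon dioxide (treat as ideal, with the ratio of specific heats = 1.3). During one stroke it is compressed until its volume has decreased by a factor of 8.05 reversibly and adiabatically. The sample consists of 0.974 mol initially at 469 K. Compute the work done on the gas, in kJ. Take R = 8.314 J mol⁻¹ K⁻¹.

W ≈ 11.0 kJ

Adiabatic: T₁V₁^(γ−1) = T₂V₂^(γ−1) ⇒ T₂ = T₁ (V₁/V₂)^(γ−1).
T₂ = 469 × 8.05^(0.3) = 876.8 K.
Q = 0, so ΔU = W_on_gas = nCᵥΔT with Cᵥ = R/(γ−1) = 27.71 J/(mol·K).
ΔU = 0.974 × 27.71 × (876.8 − 469) = 11010 J.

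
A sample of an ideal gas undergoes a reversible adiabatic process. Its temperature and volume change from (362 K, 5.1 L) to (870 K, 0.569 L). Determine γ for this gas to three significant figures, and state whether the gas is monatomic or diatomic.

γ ≈ 1.40; diatomic

TV^(γ−1) = const ⇒ γ − 1 = ln(T₂/T₁) / ln(V₁/V₂).
γ = 1 + ln(870/362) / ln(5.1/0.569) = 1.4.
γ ≈ 1.40 is close to 7/5, so the gas is diatomic.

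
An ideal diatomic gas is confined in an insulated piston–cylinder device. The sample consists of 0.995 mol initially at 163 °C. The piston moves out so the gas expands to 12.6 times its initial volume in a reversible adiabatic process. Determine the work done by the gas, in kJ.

W ≈ 5.75 kJ

For a reversible adiabat TV^(γ−1) is constant, so T₂ = T₁ (V₁/V₂)^(γ−1).
γ = 7/5 for a diatomic ideal gas, so γ−1 = 2/5.
T₁ = 163 °C = 436.1 K.
T₂ = 436.1 × (1/12.6)^(2/5) = 158.3 K.
Q = 0, so ΔU = W_on_gas = nCᵥΔT with Cᵥ = R/(γ−1) = 20.79 J/(mol·K).
ΔU = 0.995 × 20.79 × (158.3 − 436.1) = -5746 J.
Work done by the gas = −ΔU = 5746 J.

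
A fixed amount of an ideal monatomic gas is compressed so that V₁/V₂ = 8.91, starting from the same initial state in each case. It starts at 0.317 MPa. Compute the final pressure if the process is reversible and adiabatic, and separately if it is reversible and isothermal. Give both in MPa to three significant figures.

adiabatic: 12.1 MPa; isothermal: 2.82 MPa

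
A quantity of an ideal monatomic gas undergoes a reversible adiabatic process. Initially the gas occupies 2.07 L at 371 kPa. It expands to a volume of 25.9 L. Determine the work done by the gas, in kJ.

W ≈ 0.938 kJ

γ = 5/3 for a monatomic ideal gas.
P₂ = P₁(V₁/V₂)^γ = 371×(2.07/25.9)^(5/3) = 5.502 kPa.
For a reversible adiabat, W_by_gas = (P₁V₁ − P₂V₂)/(γ−1).
W_by = (371000×0.00207 − 5502×0.0259) / (2/3) = 938.2 J.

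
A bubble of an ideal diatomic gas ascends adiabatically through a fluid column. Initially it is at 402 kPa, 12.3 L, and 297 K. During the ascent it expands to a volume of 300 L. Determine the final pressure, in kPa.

Adiabatic: P₁V₁^γ = P₂V₂^γ ⇒ P₂ = P₁ (V₁/V₂)^γ.
γ = 7/5 for a diatomic ideal gas.
P₂ = 402 × (12.3/300)^(7/5) = 4.593 kPa.

P₂ ≈ 4.59 kPa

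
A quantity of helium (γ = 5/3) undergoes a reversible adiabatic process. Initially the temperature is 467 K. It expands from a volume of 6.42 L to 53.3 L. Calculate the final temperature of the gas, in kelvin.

T₂ ≈ 114 K

Adiabatic: T₁V₁^(γ−1) = T₂V₂^(γ−1) ⇒ T₂ = T₁ (V₁/V₂)^(γ−1).
T₂ = 467 × (6.42/53.3)^(2/3) = 113.9 K.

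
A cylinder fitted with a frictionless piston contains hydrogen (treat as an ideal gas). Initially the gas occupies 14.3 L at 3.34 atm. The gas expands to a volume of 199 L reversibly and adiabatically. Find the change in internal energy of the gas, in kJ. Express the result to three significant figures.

γ = 7/5 for a diatomic ideal gas.
P₂ = P₁(V₁/V₂)^γ = 3.34×(14.3/199)^(7/5) = 0.08372 atm.
For a reversible adiabat, W_by_gas = (P₁V₁ − P₂V₂)/(γ−1).
W_by = (338400×0.0143 − 8483×0.199) / (2/5) = 7879 J.
Q = 0 ⇒ ΔU = −W_by = -7879 J.

ΔU ≈ -7.88 kJ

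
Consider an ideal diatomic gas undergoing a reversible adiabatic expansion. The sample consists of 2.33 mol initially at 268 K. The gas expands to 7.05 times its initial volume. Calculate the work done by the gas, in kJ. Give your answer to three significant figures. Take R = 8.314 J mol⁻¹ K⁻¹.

W ≈ 7.04 kJ

Adiabatic: T₁V₁^(γ−1) = T₂V₂^(γ−1) ⇒ T₂ = T₁ (V₁/V₂)^(γ−1).
γ = 7/5 for a diatomic ideal gas, so γ−1 = 2/5.
T₂ = 268 × (1/7.05)^(2/5) = 122.7 K.
Q = 0, so ΔU = W_on_gas = nCᵥΔT with Cᵥ = R/(γ−1) = 20.79 J/(mol·K).
ΔU = 2.33 × 20.79 × (122.7 − 268) = -7037 J.
Work done by the gas = −ΔU = 7037 J.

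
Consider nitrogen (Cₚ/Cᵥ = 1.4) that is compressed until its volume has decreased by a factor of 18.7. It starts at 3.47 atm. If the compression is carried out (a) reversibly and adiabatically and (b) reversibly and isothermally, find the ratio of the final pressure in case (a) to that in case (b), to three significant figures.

Isothermal: P_b = P₁(V₁/V₂) = 3.47×18.7.
Adiabatic: P_a = P₁(V₁/V₂)^γ = 3.47×18.7^(1.4).
P_a/P_b = (V₁/V₂)^(γ−1) = 18.7^(0.4) = 3.227.

P_adiabatic / P_isothermal ≈ 3.23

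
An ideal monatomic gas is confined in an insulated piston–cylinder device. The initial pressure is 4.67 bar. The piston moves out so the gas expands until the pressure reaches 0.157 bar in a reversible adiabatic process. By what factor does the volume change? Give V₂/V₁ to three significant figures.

V₂/V₁ ≈ 7.66

From PV^γ = const, V₂/V₁ = (P₁/P₂)^(1/γ).
For a monatomic ideal gas γ = 5/3.
V₂/V₁ = (4.67/0.157)^(3/5) = 7.657.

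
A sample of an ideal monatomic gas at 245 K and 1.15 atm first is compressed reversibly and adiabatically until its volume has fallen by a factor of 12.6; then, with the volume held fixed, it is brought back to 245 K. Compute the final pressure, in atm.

P₃ ≈ 14.5 atm

For a monatomic ideal gas γ = 5/3.
Adiabatic step (PV^γ = const): P₂ = 1.15×12.6^(5/3) = 78.46 atm; T₂ = 245×12.6^(2/3) = 1327 K.
Isochoric: P₃ = P₂(T₃/T₂) = 78.46 × (245/1327) = 14.49 atm.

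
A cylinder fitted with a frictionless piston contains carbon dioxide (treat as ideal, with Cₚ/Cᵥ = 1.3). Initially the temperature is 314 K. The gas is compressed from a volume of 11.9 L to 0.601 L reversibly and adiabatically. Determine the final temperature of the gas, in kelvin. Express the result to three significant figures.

Adiabatic: T₁V₁^(γ−1) = T₂V₂^(γ−1) ⇒ T₂ = T₁ (V₁/V₂)^(γ−1).
T₂ = 314 × (11.9/0.601)^(0.3) = 769 K.

T₂ ≈ 769 K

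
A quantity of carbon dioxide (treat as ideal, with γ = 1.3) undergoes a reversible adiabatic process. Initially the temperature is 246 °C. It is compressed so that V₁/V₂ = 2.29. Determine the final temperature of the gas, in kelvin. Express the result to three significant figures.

For a reversible adiabat TV^(γ−1) is constant, so T₂ = T₁ (V₁/V₂)^(γ−1).
T₁ = 246 °C = 519.1 K.
T₂ = 519.1 × 2.29^(0.3) = 665.6 K.

T₂ ≈ 666 K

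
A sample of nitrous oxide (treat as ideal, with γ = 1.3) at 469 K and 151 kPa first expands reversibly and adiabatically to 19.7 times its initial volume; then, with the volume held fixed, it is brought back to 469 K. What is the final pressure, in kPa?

Adiabatic step (PV^γ = const): P₂ = 151×(1/19.7)^(1.3) = 3.135 kPa; T₂ = 469×(1/19.7)^(0.3) = 191.8 K.
Isochoric: P₃ = P₂(T₃/T₂) = 3.135 × (469/191.8) = 7.665 kPa.

P₃ ≈ 7.66 kPa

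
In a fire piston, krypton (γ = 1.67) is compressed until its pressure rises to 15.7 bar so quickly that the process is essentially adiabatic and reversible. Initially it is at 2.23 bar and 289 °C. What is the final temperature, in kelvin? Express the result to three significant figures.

T₂ ≈ 1230 K

Adiabatic: T₂/T₁ = (P₂/P₁)^((γ−1)/γ).
T₁ = 289 °C = 562.1 K.
T₂ = 562.1 × (15.7/2.23)^(0.401) = 1230 K.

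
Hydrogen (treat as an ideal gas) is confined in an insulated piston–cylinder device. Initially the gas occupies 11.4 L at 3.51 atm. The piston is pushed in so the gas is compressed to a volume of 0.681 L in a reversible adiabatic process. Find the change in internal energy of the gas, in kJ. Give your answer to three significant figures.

ΔU ≈ 21.2 kJ

γ = 7/5 for a diatomic ideal gas.
P₂ = P₁(V₁/V₂)^γ = 3.51×(11.4/0.681)^(7/5) = 181.4 atm.
For a reversible adiabat, W_by_gas = (P₁V₁ − P₂V₂)/(γ−1).
W_by = (355700×0.0114 − 1.838×10^7×0.000681) / (2/5) = -21150 J.
Q = 0 ⇒ ΔU = −W_by = 21150 J.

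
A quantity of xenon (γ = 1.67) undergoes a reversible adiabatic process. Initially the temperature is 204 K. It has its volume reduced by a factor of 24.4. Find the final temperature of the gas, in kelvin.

T₂ ≈ 1730 K

For a reversible adiabat TV^(γ−1) is constant, so T₂ = T₁ (V₁/V₂)^(γ−1).
T₂ = 204 × 24.4^(0.67) = 1735 K.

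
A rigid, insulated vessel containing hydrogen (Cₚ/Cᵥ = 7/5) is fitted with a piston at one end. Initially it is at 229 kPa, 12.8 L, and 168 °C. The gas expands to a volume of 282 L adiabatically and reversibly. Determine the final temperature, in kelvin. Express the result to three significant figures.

Adiabatic: T₁V₁^(γ−1) = T₂V₂^(γ−1) ⇒ T₂ = T₁ (V₁/V₂)^(γ−1).
T₁ = 168 °C = 441.1 K.
T₂ = 441.1 × (12.8/282)^(2/5) = 128 K.

T₂ ≈ 128 K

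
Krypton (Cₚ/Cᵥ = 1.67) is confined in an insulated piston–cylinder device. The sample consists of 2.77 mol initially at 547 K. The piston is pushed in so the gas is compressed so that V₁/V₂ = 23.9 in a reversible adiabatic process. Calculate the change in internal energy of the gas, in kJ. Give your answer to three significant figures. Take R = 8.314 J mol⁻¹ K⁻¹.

For a reversible adiabat TV^(γ−1) is constant, so T₂ = T₁ (V₁/V₂)^(γ−1).
T₂ = 547 × 23.9^(0.67) = 4587 K.
Q = 0, so ΔU = W_on_gas = nCᵥΔT with Cᵥ = R/(γ−1) = 12.41 J/(mol·K).
ΔU = 2.77 × 12.41 × (4587 − 547) = 138900 J.

ΔU ≈ 139 kJ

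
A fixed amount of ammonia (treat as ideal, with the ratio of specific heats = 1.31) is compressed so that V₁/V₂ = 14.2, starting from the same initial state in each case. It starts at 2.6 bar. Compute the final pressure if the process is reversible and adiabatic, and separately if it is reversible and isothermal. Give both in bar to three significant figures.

Isothermal: P₂ = P₁(V₁/V₂) = 2.6×14.2 = 36.92 bar.
Adiabatic: P₂ = P₁(V₁/V₂)^γ = 2.6×14.2^(1.31) = 84.04 bar.

adiabatic: 84.0 bar; isothermal: 36.9 bar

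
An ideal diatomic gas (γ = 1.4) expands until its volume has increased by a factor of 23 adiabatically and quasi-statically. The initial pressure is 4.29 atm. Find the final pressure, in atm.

P₂ ≈ 0.0532 atm

Adiabatic: P₁V₁^γ = P₂V₂^γ ⇒ P₂ = P₁ (V₁/V₂)^γ.
P₂ = 4.29 × (1/23)^(1.4) = 0.05322 atm.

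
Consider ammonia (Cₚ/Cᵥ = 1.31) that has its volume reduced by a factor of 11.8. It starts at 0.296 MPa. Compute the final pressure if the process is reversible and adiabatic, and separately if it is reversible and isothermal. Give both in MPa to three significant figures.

adiabatic: 7.51 MPa; isothermal: 3.49 MPa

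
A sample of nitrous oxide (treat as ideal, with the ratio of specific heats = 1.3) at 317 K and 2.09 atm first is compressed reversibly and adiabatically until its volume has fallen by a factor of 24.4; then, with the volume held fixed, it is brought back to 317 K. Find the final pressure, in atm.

P₃ ≈ 51.0 atm

Adiabatic step (PV^γ = const): P₂ = 2.09×24.4^(1.3) = 133 atm; T₂ = 317×24.4^(0.3) = 826.6 K.
Isochoric: P₃ = P₂(T₃/T₂) = 133 × (317/826.6) = 51 atm.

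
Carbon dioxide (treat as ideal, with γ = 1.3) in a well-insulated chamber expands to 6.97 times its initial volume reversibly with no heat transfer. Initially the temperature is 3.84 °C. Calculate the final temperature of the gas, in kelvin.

T₂ ≈ 155 K

For a reversible adiabat TV^(γ−1) is constant, so T₂ = T₁ (V₁/V₂)^(γ−1).
T₁ = 3.84 °C = 277 K.
T₂ = 277 × (1/6.97)^(0.3) = 154.7 K.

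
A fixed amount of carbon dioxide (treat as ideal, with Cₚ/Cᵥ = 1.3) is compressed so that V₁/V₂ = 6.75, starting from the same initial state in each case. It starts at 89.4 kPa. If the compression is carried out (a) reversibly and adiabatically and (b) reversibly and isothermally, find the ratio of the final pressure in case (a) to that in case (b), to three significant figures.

Isothermal: P_b = P₁(V₁/V₂) = 89.4×6.75.
Adiabatic: P_a = P₁(V₁/V₂)^γ = 89.4×6.75^(1.3).
P_a/P_b = (V₁/V₂)^(γ−1) = 6.75^(0.3) = 1.773.

P_adiabatic / P_isothermal ≈ 1.77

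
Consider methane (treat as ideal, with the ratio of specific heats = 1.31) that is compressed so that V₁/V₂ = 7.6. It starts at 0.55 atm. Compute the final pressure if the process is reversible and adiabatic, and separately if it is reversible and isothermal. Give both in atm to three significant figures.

adiabatic: 7.84 atm; isothermal: 4.18 atm

Isothermal: P₂ = P₁(V₁/V₂) = 0.55×7.6 = 4.18 atm.
Adiabatic: P₂ = P₁(V₁/V₂)^γ = 0.55×7.6^(1.31) = 7.838 atm.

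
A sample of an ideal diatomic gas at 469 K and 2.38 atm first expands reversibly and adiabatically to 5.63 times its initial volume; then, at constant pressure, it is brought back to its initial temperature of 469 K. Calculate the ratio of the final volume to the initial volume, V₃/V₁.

V₃/V₁ ≈ 11.2

For a diatomic ideal gas γ = 7/5.
Adiabatic step: V₂/V₁ = 5.63; T₂ = T₁·(1/5.63)^(2/5) = 234.9 K.
Isobaric step: V₃/V₂ = T₃/T₂ = 469/234.9.
V₃/V₁ = (V₂/V₁)(V₃/V₂) = 5.63 × (469/234.9) = 11.24.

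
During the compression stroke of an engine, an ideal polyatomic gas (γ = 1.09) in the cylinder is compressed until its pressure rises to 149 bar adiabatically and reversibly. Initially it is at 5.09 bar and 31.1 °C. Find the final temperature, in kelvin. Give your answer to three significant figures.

T₂ ≈ 402 K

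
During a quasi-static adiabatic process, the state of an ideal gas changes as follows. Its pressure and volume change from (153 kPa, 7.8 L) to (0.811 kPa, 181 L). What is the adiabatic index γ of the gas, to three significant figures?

γ ≈ 1.67

PV^γ = const ⇒ γ = ln(P₂/P₁) / ln(V₁/V₂).
γ = ln(0.811/153) / ln(7.8/181) = 1.666.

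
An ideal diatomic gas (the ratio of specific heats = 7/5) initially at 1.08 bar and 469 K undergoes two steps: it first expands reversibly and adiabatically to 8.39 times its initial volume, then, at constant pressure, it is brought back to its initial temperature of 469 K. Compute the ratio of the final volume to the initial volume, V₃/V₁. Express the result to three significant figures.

V₃/V₁ ≈ 19.6

Adiabatic step: V₂/V₁ = 8.39; T₂ = T₁·(1/8.39)^(2/5) = 200.3 K.
Isobaric step: V₃/V₂ = T₃/T₂ = 469/200.3.
V₃/V₁ = (V₂/V₁)(V₃/V₂) = 8.39 × (469/200.3) = 19.65.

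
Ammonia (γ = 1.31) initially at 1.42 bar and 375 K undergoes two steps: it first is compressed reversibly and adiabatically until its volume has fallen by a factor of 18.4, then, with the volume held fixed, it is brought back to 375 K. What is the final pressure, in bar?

P₃ ≈ 26.1 bar

Adiabatic step (PV^γ = const): P₂ = 1.42×18.4^(1.31) = 64.45 bar; T₂ = 375×18.4^(0.31) = 925 K.
Isochoric: P₃ = P₂(T₃/T₂) = 64.45 × (375/925) = 26.13 bar.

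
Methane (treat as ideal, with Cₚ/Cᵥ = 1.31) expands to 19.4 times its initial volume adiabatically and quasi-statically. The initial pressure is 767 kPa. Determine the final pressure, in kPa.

Adiabatic: P₁V₁^γ = P₂V₂^γ ⇒ P₂ = P₁ (V₁/V₂)^γ.
P₂ = 767 × (1/19.4)^(1.31) = 15.77 kPa.

P₂ ≈ 15.8 kPa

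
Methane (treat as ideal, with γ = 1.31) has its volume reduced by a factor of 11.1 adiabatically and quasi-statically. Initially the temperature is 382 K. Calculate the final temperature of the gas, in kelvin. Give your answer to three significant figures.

T₂ ≈ 806 K

Adiabatic: T₁V₁^(γ−1) = T₂V₂^(γ−1) ⇒ T₂ = T₁ (V₁/V₂)^(γ−1).
T₂ = 382 × 11.1^(0.31) = 805.6 K.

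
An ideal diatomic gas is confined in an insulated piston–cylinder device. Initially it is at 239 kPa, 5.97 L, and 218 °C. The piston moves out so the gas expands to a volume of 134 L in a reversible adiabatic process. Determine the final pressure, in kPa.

P₂ ≈ 3.07 kPa

Since PV^γ is constant along a reversible adiabat, P₂ = P₁ (V₁/V₂)^γ.
γ = 7/5 for a diatomic ideal gas.
P₂ = 239 × (5.97/134)^(7/5) = 3.068 kPa.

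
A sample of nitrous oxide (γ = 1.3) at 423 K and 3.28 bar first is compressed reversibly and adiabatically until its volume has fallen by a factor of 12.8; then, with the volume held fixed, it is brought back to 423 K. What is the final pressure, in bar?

P₃ ≈ 42.0 bar

Adiabatic step (PV^γ = const): P₂ = 3.28×12.8^(1.3) = 90.21 bar; T₂ = 423×12.8^(0.3) = 908.9 K.
Isochoric: P₃ = P₂(T₃/T₂) = 90.21 × (423/908.9) = 41.98 bar.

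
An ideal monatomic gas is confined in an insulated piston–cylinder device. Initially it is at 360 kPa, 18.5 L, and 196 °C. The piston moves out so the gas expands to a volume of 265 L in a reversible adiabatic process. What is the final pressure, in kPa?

P₂ ≈ 4.26 kPa

Since PV^γ is constant along a reversible adiabat, P₂ = P₁ (V₁/V₂)^γ.
γ = 5/3 for a monatomic ideal gas.
P₂ = 360 × (18.5/265)^(5/3) = 4.261 kPa.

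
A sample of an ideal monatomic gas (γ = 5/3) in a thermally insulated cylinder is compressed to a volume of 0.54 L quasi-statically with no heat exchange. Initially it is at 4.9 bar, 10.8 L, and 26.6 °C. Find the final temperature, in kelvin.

T₂ ≈ 2210 K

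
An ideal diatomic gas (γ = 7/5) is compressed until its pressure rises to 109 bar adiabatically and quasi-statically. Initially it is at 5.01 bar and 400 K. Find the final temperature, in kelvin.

Along an adiabat T P^((1−γ)/γ) is constant, so T₂ = T₁ (P₂/P₁)^((γ−1)/γ).
T₂ = 400 × (109/5.01)^(2/7) = 964.3 K.

T₂ ≈ 964 K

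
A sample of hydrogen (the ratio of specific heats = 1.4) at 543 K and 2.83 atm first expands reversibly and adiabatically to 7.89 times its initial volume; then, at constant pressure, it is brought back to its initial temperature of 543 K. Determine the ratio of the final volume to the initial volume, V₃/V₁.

V₃/V₁ ≈ 18.0

Adiabatic step: V₂/V₁ = 7.89; T₂ = T₁·(1/7.89)^(0.4) = 237.7 K.
Isobaric step: V₃/V₂ = T₃/T₂ = 543/237.7.
V₃/V₁ = (V₂/V₁)(V₃/V₂) = 7.89 × (543/237.7) = 18.03.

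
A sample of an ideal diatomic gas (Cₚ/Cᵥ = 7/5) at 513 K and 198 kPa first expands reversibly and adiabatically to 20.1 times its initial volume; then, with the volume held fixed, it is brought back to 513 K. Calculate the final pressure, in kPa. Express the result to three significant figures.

Adiabatic step (PV^γ = const): P₂ = 198×(1/20.1)^(7/5) = 2.966 kPa; T₂ = 513×(1/20.1)^(2/5) = 154.5 K.
Isochoric: P₃ = P₂(T₃/T₂) = 2.966 × (513/154.5) = 9.851 kPa.

P₃ ≈ 9.85 kPa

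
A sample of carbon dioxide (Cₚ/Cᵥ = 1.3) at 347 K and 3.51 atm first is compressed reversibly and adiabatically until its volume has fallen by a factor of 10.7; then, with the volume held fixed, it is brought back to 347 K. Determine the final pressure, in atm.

P₃ ≈ 37.6 atm

Adiabatic step (PV^γ = const): P₂ = 3.51×10.7^(1.3) = 76.47 atm; T₂ = 347×10.7^(0.3) = 706.6 K.
Isochoric: P₃ = P₂(T₃/T₂) = 76.47 × (347/706.6) = 37.56 atm.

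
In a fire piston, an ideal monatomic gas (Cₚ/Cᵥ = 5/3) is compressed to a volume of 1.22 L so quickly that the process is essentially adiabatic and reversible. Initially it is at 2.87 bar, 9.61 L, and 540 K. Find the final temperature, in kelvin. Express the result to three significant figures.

T₂ ≈ 2140 K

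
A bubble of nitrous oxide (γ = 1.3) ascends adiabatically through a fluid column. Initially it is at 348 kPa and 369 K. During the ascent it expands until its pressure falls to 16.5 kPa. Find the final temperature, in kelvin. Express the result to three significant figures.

Along an adiabat T P^((1−γ)/γ) is constant, so T₂ = T₁ (P₂/P₁)^((γ−1)/γ).
T₂ = 369 × (16.5/348)^(0.231) = 182.6 K.

T₂ ≈ 183 K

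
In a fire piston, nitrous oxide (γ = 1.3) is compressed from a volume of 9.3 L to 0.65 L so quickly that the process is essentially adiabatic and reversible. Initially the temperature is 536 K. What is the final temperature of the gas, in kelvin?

T₂ ≈ 1190 K

Adiabatic: T₁V₁^(γ−1) = T₂V₂^(γ−1) ⇒ T₂ = T₁ (V₁/V₂)^(γ−1).
T₂ = 536 × (9.3/0.65)^(0.3) = 1191 K.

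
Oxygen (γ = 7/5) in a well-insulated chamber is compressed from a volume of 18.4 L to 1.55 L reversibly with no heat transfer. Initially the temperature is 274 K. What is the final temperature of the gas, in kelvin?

For a reversible adiabat TV^(γ−1) is constant, so T₂ = T₁ (V₁/V₂)^(γ−1).
T₂ = 274 × (18.4/1.55)^(2/5) = 737.1 K.

T₂ ≈ 737 K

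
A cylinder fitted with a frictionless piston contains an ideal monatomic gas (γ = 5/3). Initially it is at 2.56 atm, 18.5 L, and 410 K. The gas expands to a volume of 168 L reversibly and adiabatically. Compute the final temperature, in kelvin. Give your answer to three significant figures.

T₂ ≈ 94.2 K

For a reversible adiabat TV^(γ−1) is constant, so T₂ = T₁ (V₁/V₂)^(γ−1).
T₂ = 410 × (18.5/168)^(2/3) = 94.19 K.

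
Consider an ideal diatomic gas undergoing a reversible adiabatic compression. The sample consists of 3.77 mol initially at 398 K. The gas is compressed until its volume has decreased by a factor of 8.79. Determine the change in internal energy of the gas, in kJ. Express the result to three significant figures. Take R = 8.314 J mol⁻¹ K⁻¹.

Adiabatic: T₁V₁^(γ−1) = T₂V₂^(γ−1) ⇒ T₂ = T₁ (V₁/V₂)^(γ−1).
γ = 7/5 for a diatomic ideal gas, so γ−1 = 2/5.
T₂ = 398 × 8.79^(2/5) = 949.5 K.
Q = 0, so ΔU = W_on_gas = nCᵥΔT with Cᵥ = R/(γ−1) = 20.79 J/(mol·K).
ΔU = 3.77 × 20.79 × (949.5 − 398) = 43210 J.

ΔU ≈ 43.2 kJ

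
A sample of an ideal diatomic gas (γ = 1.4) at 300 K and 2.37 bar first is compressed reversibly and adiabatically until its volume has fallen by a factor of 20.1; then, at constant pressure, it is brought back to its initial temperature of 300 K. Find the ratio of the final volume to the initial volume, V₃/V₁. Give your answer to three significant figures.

V₃/V₁ ≈ 0.0150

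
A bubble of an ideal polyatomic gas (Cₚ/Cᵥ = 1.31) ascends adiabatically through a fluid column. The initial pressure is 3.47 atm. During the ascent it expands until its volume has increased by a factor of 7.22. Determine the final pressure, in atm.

P₂ ≈ 0.260 atm

Adiabatic: P₁V₁^γ = P₂V₂^γ ⇒ P₂ = P₁ (V₁/V₂)^γ.
P₂ = 3.47 × (1/7.22)^(1.31) = 0.2604 atm.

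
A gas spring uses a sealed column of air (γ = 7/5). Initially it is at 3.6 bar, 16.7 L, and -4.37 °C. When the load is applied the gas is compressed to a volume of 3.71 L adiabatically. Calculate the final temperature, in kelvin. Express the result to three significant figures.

T₂ ≈ 491 K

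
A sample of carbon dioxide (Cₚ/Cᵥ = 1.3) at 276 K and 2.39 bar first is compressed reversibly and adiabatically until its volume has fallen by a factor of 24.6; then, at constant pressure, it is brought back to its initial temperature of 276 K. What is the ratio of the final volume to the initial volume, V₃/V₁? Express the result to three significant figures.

Adiabatic step: V₂/V₁ = 0.04065; T₂ = T₁·24.6^(0.3) = 721.4 K.
Isobaric step: V₃/V₂ = T₃/T₂ = 276/721.4.
V₃/V₁ = (V₂/V₁)(V₃/V₂) = 0.04065 × (276/721.4) = 0.01555.

V₃/V₁ ≈ 0.0156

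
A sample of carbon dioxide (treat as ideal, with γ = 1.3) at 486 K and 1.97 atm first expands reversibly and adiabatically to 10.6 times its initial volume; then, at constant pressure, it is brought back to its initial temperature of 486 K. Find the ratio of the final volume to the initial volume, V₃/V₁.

Adiabatic step: V₂/V₁ = 10.6; T₂ = T₁·(1/10.6)^(0.3) = 239.4 K.
Isobaric step: V₃/V₂ = T₃/T₂ = 486/239.4.
V₃/V₁ = (V₂/V₁)(V₃/V₂) = 10.6 × (486/239.4) = 21.52.

V₃/V₁ ≈ 21.5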